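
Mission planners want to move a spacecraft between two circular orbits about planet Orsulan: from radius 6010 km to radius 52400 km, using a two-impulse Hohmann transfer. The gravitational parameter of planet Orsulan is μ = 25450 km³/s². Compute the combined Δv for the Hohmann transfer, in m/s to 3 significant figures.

Transfer-ellipse semi-major axis a_t = (r₁ + r₂)/2 = (6010 + 52400)/2 = 29205 km.
Circular speed at r₁: v₁ = √(μ/r₁) = √(25450/6010) = 2.0578 km/s.
Transfer-orbit speed at r₁ (v² = μ(2/r − 1/a)): v_p = √[μ(2/r₁ − 1/a_t)] = 2.7564 km/s.
First burn Δv₁ = |v_p − v₁| = 0.6986 km/s.
At r₂, v₂ = √(μ/r₂) = 0.6969 km/s.
Transfer-orbit speed at r₂: v_a = √[μ(2/r₂ − 1/a_t)] = 0.3161 km/s.
Second burn Δv₂ = |v₂ − v_a| = 0.3808 km/s.
Δv = Δv₁ + Δv₂ = 0.6986 + 0.3808 = 1.079 km/s.

Δv = 1080 m/s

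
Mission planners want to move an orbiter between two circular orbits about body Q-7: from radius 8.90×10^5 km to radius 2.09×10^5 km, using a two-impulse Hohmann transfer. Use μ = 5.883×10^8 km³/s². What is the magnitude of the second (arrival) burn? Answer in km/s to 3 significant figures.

Δv₂ = 14.5 km/s

The Hohmann ellipse has a_t = (r₁ + r₂)/2 = 5.495×10^5 km.
On the circular orbit at r = 2.090×10^5 km, v_c = √(μ/r) = 53.05 km/s.
Transfer-orbit speed at the same r (vis-viva, a = a_t): v_t = √[μ(2/r − 1/a_t)] = 67.52 km/s.
Δv₂ = |v_t − v_c| = |67.52 − 53.05| = 14.47 km/s.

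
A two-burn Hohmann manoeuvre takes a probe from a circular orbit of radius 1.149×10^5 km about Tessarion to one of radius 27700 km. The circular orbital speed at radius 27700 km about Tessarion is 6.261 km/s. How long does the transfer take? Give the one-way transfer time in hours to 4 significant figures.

t = 15.94 hours

From the circular-orbit relation v² = μ/r at r = 27700 km: μ = v²r = (6.261)² × 27700 = 1.08584×10^6 km³/s².
Transfer-ellipse semi-major axis a_t = (r₁ + r₂)/2 = (1.149×10^5 + 27700)/2 = 71300 km.
Transfer time t = π√(a_t³/μ) = π√((71300)³ / 1.08584×10^6) = 57400 s.
Converting: 57400 s ÷ 3600 s/hour = 15.94 hours.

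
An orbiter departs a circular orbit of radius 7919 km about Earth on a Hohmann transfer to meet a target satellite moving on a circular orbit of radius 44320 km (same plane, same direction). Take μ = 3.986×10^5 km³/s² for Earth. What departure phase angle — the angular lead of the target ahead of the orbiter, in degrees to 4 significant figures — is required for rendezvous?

φ = 98.56°

Transfer-ellipse semi-major axis a_t = (r₁ + r₂)/2 = (7919 + 44320)/2 = 26119.5 km.
The half-period of the transfer ellipse is t = π√(a_t³/μ) = 21005.3 s.
The target's mean motion on its circular orbit is ω₂ = √(μ/r₂³) = 6.76658×10^-5 rad/s.
Angle swept by the target during transfer: ω₂·t = 1.42134 rad = 81.44°.
Arrival is 180° from departure on the ellipse, so φ = 180° − 81.44° = 98.56°.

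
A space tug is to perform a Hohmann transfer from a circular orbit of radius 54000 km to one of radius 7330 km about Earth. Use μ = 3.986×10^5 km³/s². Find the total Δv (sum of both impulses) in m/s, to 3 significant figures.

Δv = 3800 m/s

Transfer-ellipse semi-major axis a_t = (r₁ + r₂)/2 = (54000 + 7330)/2 = 30665 km.
Circular speed at r₁: v₁ = √(μ/r₁) = √(3.986×10^5/54000) = 2.717 km/s.
On the transfer ellipse at r₁, vis-viva gives v_a = √[μ(2/r₁ − 1/a_t)] = 1.328 km/s.
First burn Δv₁ = |v_a − v₁| = 1.389 km/s.
At r₂, v₂ = √(μ/r₂) = 7.37423 km/s.
Transfer-orbit speed at r₂: v_p = √[μ(2/r₂ − 1/a_t)] = 9.78570 km/s.
Second burn Δv₂ = |v₂ − v_p| = 2.411 km/s.
Total Δv = Δv₁ + Δv₂ = 3.800 km/s.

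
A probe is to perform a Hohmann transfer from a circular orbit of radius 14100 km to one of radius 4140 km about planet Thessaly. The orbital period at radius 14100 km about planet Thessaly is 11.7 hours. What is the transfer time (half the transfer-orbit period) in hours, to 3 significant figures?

t = 3.04 hours

From Kepler's third law T² = 4π²r³/μ at r = 14100 km, T = 11.7 hours = 11.7 × 3600 s = 42120 s: μ = 4π²r³/T² = 62379.3 km³/s².
The Hohmann ellipse has a_t = (r₁ + r₂)/2 = 9120 km.
Transfer time t = π√(a_t³/μ) = π√((9120)³ / 62379.3) = 10960 s.
Converting: 10960 s ÷ 3600 s/hour = 3.04 hours.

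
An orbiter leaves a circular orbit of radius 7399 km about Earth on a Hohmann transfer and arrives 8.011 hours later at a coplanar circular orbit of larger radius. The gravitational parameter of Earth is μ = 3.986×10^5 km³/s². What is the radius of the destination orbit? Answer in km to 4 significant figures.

Transfer time t = 8.011 hours = 28839.6 s, and t = π√(a_t³/μ).
So a_t = (μ t²/π²)^(1/3) = (3.986×10^5 × (28839.6)² / π²)^(1/3) = 32266 km.
Since a_t = (r₁ + r₂)/2, r₂ = 2a_t − r₁ = 2×32266 − 7399 = 57133 km.

r₂ = 57130 km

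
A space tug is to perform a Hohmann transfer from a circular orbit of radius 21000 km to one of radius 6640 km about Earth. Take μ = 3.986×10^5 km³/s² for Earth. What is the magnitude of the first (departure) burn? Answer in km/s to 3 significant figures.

Transfer-ellipse semi-major axis a_t = (r₁ + r₂)/2 = (21000 + 6640)/2 = 13820 km.
Circular speed at r = 21000 km: v_c = √(μ/r) = 4.357 km/s.
Transfer-orbit speed at the same r (vis-viva, a = a_t): v_t = √[μ(2/r − 1/a_t)] = 3.020 km/s.
Δv₁ = |v_t − v_c| = |3.020 − 4.357| = 1.337 km/s.

Δv₁ = 1.34 km/s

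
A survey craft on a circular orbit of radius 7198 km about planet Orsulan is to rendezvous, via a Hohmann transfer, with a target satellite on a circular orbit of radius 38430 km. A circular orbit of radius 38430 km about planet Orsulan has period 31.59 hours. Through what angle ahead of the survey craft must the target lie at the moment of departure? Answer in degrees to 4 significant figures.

From Kepler's third law T² = 4π²r³/μ at r = 38430 km, T = 31.59 hours = 31.59 × 3600 s = 1.13724×10^5 s: μ = 4π²r³/T² = 1.73247×10^5 km³/s².
Transfer-ellipse semi-major axis a_t = (r₁ + r₂)/2 = (7198 + 38430)/2 = 22814 km.
Transfer time t = π√(a_t³/μ) = 26010 s.
The target's mean motion on its circular orbit is ω₂ = √(μ/r₂³) = 5.525×10^-5 rad/s.
Angle swept by the target during transfer: ω₂·t = 1.437 rad = 82.33°.
Arrival is 180° from departure on the ellipse, so φ = 180° − 82.33° = 97.67°.

φ = 97.67°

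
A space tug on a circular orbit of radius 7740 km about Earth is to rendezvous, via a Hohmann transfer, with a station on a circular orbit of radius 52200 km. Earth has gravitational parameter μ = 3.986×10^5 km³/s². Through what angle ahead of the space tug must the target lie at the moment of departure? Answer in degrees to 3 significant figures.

φ = 102°

Semi-major axis of the transfer orbit: a_t = (7740 + 52200)/2 = 29970 km.
The half-period of the transfer ellipse is t = π√(a_t³/μ) = 25817 s.
The target's mean motion on its circular orbit is ω₂ = √(μ/r₂³) = 5.2937×10^-5 rad/s.
Angle swept by the target during transfer: ω₂·t = 1.3667 rad = 78.31°.
Arrival is 180° from departure on the ellipse, so φ = 180° − 78.31° = 102°.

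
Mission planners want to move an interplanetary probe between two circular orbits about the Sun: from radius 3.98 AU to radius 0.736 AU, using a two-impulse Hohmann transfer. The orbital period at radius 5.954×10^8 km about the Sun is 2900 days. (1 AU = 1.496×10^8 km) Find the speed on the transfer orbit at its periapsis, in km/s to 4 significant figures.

v = 45.11 km/s

From Kepler's third law T² = 4π²r³/μ at r = 5.954×10^8 km, T = 2900 days = 2900 × 86400 s = 2.5056×10^8 s: μ = 4π²r³/T² = 1.32728×10^11 km³/s².
In km: r₁ = 3.98 × 1.496×10^8 = 5.95408×10^8 km; r₂ = 0.736 × 1.496×10^8 = 1.101056×10^8 km.
The Hohmann ellipse has a_t = (r₁ + r₂)/2 = 3.527568×10^8 km.
At periapsis, r = 1.101056×10^8 km.
Applying v² = μ(2/r − 1/a_t): v = 45.11 km/s.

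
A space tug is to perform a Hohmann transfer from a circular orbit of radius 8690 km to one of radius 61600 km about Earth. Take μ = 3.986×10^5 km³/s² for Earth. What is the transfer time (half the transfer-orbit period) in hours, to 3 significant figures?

t = 9.11 hours

The Hohmann ellipse has a_t = (r₁ + r₂)/2 = 35145 km.
Half the transfer-orbit period gives t = π√(a_t³/μ) = 32790 s.
Converting: 32790 s ÷ 3600 s/hour = 9.11 hours.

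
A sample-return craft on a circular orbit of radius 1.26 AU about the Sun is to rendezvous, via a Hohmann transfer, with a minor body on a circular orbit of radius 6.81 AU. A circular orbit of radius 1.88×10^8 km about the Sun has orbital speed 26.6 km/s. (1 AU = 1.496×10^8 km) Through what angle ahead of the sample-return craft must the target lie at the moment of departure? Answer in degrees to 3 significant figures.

φ = 97.9°

From the circular-orbit relation v² = μ/r at r = 1.88×10^8 km: μ = v²r = (26.6)² × 1.88×10^8 = 1.33021×10^11 km³/s².
In km: r₁ = 1.26 × 1.496×10^8 = 1.88496×10^8 km; r₂ = 6.81 × 1.496×10^8 = 1.018776×10^9 km.
Transfer-ellipse semi-major axis a_t = (r₁ + r₂)/2 = (1.88496×10^8 + 1.018776×10^9)/2 = 6.03636×10^8 km.
Transfer time t = π√(a_t³/μ) = 1.277×10^8 s.
The target's mean motion on its circular orbit is ω₂ = √(μ/r₂³) = 1.122×10^-8 rad/s.
Angle swept by the target during transfer: ω₂·t = 1.433 rad = 82.10°.
The sample-return craft traverses 180° on the transfer ellipse, so the target must lead by 180° − 82.10° = 97.9°.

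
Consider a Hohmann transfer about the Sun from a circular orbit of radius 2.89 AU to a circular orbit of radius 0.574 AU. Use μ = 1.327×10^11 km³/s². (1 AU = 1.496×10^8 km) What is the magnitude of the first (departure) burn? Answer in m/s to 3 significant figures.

Δv₁ = 7430 m/s

In km: r₁ = 2.89 × 1.496×10^8 = 4.32344×10^8 km; r₂ = 0.574 × 1.496×10^8 = 8.58704×10^7 km.
The Hohmann ellipse has a_t = (r₁ + r₂)/2 = 2.591072×10^8 km.
On the circular orbit at r = 4.32344×10^8 km, v_c = √(μ/r) = 17.5195 km/s.
Transfer-orbit speed at the same r (vis-viva, a = a_t): v_t = √[μ(2/r − 1/a_t)] = 10.0856 km/s.
Δv₁ = |v_t − v_c| = |10.0856 − 17.5195| = 7.434 km/s.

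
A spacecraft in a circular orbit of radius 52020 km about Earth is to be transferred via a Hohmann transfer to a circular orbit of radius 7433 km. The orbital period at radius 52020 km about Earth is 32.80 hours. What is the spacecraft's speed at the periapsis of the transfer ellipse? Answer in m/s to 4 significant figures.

From Kepler's third law T² = 4π²r³/μ at r = 52020 km, T = 32.80 hours = 32.80 × 3600 s = 1.1808×10^5 s: μ = 4π²r³/T² = 3.98582×10^5 km³/s².
Semi-major axis of the transfer orbit: a_t = (52020 + 7433)/2 = 29726.5 km.
At periapsis, r = 7433 km.
Applying v² = μ(2/r − 1/a_t): v = 9.687 km/s.

v = 9687 m/s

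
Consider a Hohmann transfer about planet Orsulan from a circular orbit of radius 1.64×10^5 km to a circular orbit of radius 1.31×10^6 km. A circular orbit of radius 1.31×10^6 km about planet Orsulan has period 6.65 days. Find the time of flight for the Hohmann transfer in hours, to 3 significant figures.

From Kepler's third law T² = 4π²r³/μ at r = 1.31×10^6 km, T = 6.65 days = 6.65 × 86400 s = 5.7456×10^5 s: μ = 4π²r³/T² = 2.68846×10^8 km³/s².
Semi-major axis of the transfer orbit: a_t = (1.640×10^5 + 1.310×10^6)/2 = 7.370×10^5 km.
By Kepler's third law the transfer-orbit period is T = 2π√(a_t³/μ), so t = T/2 = 1.212×10^5 s.
Converting: 1.212×10^5 s ÷ 3600 s/hour = 33.7 hours.

t = 33.7 hours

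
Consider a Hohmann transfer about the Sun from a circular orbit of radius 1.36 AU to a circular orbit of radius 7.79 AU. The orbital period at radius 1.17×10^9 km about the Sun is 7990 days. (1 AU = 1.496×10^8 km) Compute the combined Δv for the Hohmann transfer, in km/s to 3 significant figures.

From Kepler's third law T² = 4π²r³/μ at r = 1.17×10^9 km, T = 7990 days = 7990 × 86400 s = 6.90336×10^8 s: μ = 4π²r³/T² = 1.32677×10^11 km³/s².
In km: r₁ = 1.36 × 1.496×10^8 = 2.03456×10^8 km; r₂ = 7.79 × 1.496×10^8 = 1.165384×10^9 km.
Semi-major axis of the transfer orbit: a_t = (2.03456×10^8 + 1.165384×10^9)/2 = 6.8442×10^8 km.
At r₁ the circular-orbit speed is v₁ = √(μ/r₁) = 25.5366 km/s.
On the transfer ellipse at r₁, vis-viva equation gives v_p = √[μ(2/r₁ − 1/a_t)] = 33.3224 km/s.
First burn Δv₁ = |v_p − v₁| = 7.786 km/s.
At r₂, v₂ = √(μ/r₂) = 10.67 km/s.
Transfer-orbit speed at r₂: v_a = √[μ(2/r₂ − 1/a_t)] = 5.818 km/s.
Second burn Δv₂ = |v₂ − v_a| = 4.852 km/s.
Total Δv = Δv₁ + Δv₂ = 12.64 km/s.

Δv = 12.6 km/s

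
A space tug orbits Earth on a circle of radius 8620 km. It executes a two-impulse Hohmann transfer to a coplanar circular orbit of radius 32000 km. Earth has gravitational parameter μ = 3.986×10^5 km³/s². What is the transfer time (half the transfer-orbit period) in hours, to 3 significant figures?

Transfer-ellipse semi-major axis a_t = (r₁ + r₂)/2 = (8620 + 32000)/2 = 20310 km.
Half the transfer-orbit period gives t = π√(a_t³/μ) = 14400 s.
Converting: 14400 s ÷ 3600 s/hour = 4.00 hours.

t = 4.00 hours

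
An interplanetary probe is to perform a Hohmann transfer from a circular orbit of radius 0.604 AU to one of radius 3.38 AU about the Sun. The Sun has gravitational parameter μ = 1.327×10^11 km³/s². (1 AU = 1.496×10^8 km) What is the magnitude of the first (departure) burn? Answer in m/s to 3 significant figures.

Δv₁ = 11600 m/s

In km: r₁ = 0.604 × 1.496×10^8 = 9.03584×10^7 km; r₂ = 3.38 × 1.496×10^8 = 5.05648×10^8 km.
Transfer-ellipse semi-major axis a_t = (r₁ + r₂)/2 = (9.03584×10^7 + 5.05648×10^8)/2 = 2.980032×10^8 km.
On the circular orbit at r = 9.03584×10^7 km, v_c = √(μ/r) = 38.32 km/s.
Transfer-orbit speed at the same r (vis-viva, a = a_t): v_t = √[μ(2/r − 1/a_t)] = 49.92 km/s.
Δv₁ = |v_t − v_c| = |49.92 − 38.32| = 11.60 km/s.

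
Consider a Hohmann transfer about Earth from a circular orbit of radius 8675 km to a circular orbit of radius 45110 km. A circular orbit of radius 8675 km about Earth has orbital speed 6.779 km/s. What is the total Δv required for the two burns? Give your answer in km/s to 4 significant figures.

From the circular-orbit relation v² = μ/r at r = 8675 km: μ = v²r = (6.779)² × 8675 = 3.98658×10^5 km³/s².
Semi-major axis of the transfer orbit: a_t = (8675 + 45110)/2 = 26892.5 km.
At r₁ the circular-orbit speed is v₁ = √(μ/r₁) = 6.779 km/s.
Transfer-orbit speed at r₁ (vis-viva equation): v_p = √[μ(2/r₁ − 1/a_t)] = 8.780 km/s.
First burn Δv₁ = |v_p − v₁| = 2.001 km/s.
At r₂, v₂ = √(μ/r₂) = 2.9728 km/s.
Transfer-orbit speed at r₂: v_a = √[μ(2/r₂ − 1/a_t)] = 1.6884 km/s.
Second burn Δv₂ = |v₂ − v_a| = 1.284 km/s.
Total Δv = Δv₁ + Δv₂ = 3.285 km/s.

Δv = 3.285 km/s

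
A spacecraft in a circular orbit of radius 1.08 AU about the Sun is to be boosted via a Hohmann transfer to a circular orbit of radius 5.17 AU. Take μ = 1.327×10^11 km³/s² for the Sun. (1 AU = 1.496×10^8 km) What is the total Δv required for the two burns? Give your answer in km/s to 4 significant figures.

In km: r₁ = 1.08 × 1.496×10^8 = 1.61568×10^8 km; r₂ = 5.17 × 1.496×10^8 = 7.73432×10^8 km.
The Hohmann ellipse has a_t = (r₁ + r₂)/2 = 4.675×10^8 km.
At r₁ the circular-orbit speed is v₁ = √(μ/r₁) = 28.659 km/s.
On the transfer ellipse at r₁, vis-viva gives v_p = √[μ(2/r₁ − 1/a_t)] = 36.862 km/s.
First burn Δv₁ = |v_p − v₁| = 8.203 km/s.
At r₂, v₂ = √(μ/r₂) = 13.0986 km/s.
Transfer-orbit speed at r₂: v_a = √[μ(2/r₂ − 1/a_t)] = 7.70036 km/s.
Second burn Δv₂ = |v₂ − v_a| = 5.398 km/s.
Total Δv = Δv₁ + Δv₂ = 13.60 km/s.

Δv = 13.60 km/s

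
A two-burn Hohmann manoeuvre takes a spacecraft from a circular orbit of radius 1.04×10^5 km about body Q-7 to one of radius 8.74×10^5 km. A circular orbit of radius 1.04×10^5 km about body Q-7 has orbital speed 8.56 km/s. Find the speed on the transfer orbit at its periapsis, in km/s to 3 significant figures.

v = 11.4 km/s

From the circular-orbit relation v² = μ/r at r = 1.04×10^5 km: μ = v²r = (8.56)² × 1.04×10^5 = 7.62045×10^6 km³/s².
Semi-major axis of the transfer orbit: a_t = (1.040×10^5 + 8.740×10^5)/2 = 4.890×10^5 km.
The periapsis of the transfer ellipse is at r = 1.040×10^5 km.
Applying v² = μ(2/r − 1/a_t): v = 11.44 km/s.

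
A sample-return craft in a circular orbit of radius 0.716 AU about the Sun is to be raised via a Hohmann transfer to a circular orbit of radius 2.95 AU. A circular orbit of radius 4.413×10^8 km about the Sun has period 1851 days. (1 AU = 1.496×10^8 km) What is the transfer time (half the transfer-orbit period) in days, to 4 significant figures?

From Kepler's third law T² = 4π²r³/μ at r = 4.413×10^8 km, T = 1851 days = 1851 × 86400 s = 1.599264×10^8 s: μ = 4π²r³/T² = 1.32654×10^11 km³/s².
In km: r₁ = 0.716 × 1.496×10^8 = 1.071136×10^8 km; r₂ = 2.95 × 1.496×10^8 = 4.4132×10^8 km.
Transfer-ellipse semi-major axis a_t = (r₁ + r₂)/2 = (1.071136×10^8 + 4.4132×10^8)/2 = 2.742168×10^8 km.
Transfer time t = π√(a_t³/μ) = π√((2.742168×10^8)³ / 1.32654×10^11) = 3.9168×10^7 s.
Converting: 3.9168×10^7 s ÷ 86400 s/day = 453.3 days.

t = 453.3 days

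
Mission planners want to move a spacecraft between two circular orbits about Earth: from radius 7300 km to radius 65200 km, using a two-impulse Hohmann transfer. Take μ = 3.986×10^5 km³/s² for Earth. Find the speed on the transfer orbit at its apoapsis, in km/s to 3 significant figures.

v = 1.11 km/s

The Hohmann ellipse has a_t = (r₁ + r₂)/2 = 36250 km.
At apoapsis, r = 65200 km.
From the vis-viva equation, v = √[μ(2/r − 1/a_t)] = 1.110 km/s.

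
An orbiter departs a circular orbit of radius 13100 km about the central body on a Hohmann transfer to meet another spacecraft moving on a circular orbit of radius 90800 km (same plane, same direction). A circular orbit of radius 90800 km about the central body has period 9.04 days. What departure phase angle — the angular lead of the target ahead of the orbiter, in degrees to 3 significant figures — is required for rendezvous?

φ = 102°

From Kepler's third law T² = 4π²r³/μ at r = 90800 km, T = 9.04 days = 9.04 × 86400 s = 7.81056×10^5 s: μ = 4π²r³/T² = 48445.4 km³/s².
The Hohmann ellipse has a_t = (r₁ + r₂)/2 = 51950 km.
Transfer time t = π√(a_t³/μ) = 1.6901×10^5 s.
The target's mean motion on its circular orbit is ω₂ = √(μ/r₂³) = 8.0445×10^-6 rad/s.
Angle swept by the target during transfer: ω₂·t = 1.3596 rad = 77.90°.
Arrival is 180° from departure on the ellipse, so φ = 180° − 77.90° = 102°.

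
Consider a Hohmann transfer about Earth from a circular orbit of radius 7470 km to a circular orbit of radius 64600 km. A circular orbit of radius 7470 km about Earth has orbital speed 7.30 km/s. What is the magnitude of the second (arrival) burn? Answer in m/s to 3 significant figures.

From the circular-orbit relation v² = μ/r at r = 7470 km: μ = v²r = (7.30)² × 7470 = 3.98076×10^5 km³/s².
Semi-major axis of the transfer orbit: a_t = (7470 + 64600)/2 = 36035 km.
Circular speed at r = 64600 km: v_c = √(μ/r) = 2.482 km/s.
Vis-viva on the transfer ellipse at r = 64600 km gives v_t = √[μ(2/r − 1/a_t)] = 1.130 km/s.
Δv₂ = |v_t − v_c| = |1.130 − 2.482| = 1.352 km/s.

Δv₂ = 1350 m/s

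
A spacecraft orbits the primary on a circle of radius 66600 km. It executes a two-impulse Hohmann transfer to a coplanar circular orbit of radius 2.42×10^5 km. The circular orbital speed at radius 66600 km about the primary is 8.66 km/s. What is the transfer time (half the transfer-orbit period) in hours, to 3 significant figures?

From the circular-orbit relation v² = μ/r at r = 66600 km: μ = v²r = (8.66)² × 66600 = 4.99471×10^6 km³/s².
Transfer-ellipse semi-major axis a_t = (r₁ + r₂)/2 = (66600 + 2.420×10^5)/2 = 1.543×10^5 km.
Transfer time t = π√(a_t³/μ) = π√((1.543×10^5)³ / 4.99471×10^6) = 85200 s.
Converting: 85200 s ÷ 3600 s/hour = 23.7 hours.

t = 23.7 hours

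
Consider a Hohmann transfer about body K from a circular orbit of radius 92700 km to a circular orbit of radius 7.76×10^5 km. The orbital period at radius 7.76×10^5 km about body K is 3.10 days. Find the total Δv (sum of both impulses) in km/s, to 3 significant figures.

From Kepler's third law T² = 4π²r³/μ at r = 7.76×10^5 km, T = 3.10 days = 3.10 × 86400 s = 2.6784×10^5 s: μ = 4π²r³/T² = 2.57154×10^8 km³/s².
The Hohmann ellipse has a_t = (r₁ + r₂)/2 = 4.3435×10^5 km.
Circular speed at r₁: v₁ = √(μ/r₁) = √(2.57154×10^8/92700) = 52.67 km/s.
Transfer-orbit speed at r₁ (v² = μ(2/r − 1/a)): v_p = √[μ(2/r₁ − 1/a_t)] = 70.40 km/s.
First burn Δv₁ = |v_p − v₁| = 17.73 km/s.
Circular speed at r₂: v₂ = √(μ/r₂) = 18.204 km/s.
Transfer-orbit speed at r₂: v_a = √[μ(2/r₂ − 1/a_t)] = 8.4098 km/s.
Second burn Δv₂ = |v₂ − v_a| = 9.794 km/s.
Δv = Δv₁ + Δv₂ = 17.73 + 9.794 = 27.52 km/s.

Δv = 27.5 km/s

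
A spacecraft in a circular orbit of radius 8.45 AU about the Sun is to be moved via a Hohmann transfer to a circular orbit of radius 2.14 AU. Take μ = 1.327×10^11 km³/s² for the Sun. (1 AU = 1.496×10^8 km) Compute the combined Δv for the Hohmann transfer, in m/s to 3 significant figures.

Δv = 9090 m/s

In km: r₁ = 8.45 × 1.496×10^8 = 1.26412×10^9 km; r₂ = 2.14 × 1.496×10^8 = 3.20144×10^8 km.
Semi-major axis of the transfer orbit: a_t = (1.26412×10^9 + 3.20144×10^8)/2 = 7.92132×10^8 km.
Circular speed at r₁: v₁ = √(μ/r₁) = √(1.327×10^11/1.26412×10^9) = 10.2457 km/s.
Transfer-orbit speed at r₁ (vis-viva): v_a = √[μ(2/r₁ − 1/a_t)] = 6.51351 km/s.
First burn Δv₁ = |v_a − v₁| = 3.732 km/s.
Circular speed at r₂: v₂ = √(μ/r₂) = 20.36 km/s.
Transfer-orbit speed at r₂: v_p = √[μ(2/r₂ − 1/a_t)] = 25.72 km/s.
Second burn Δv₂ = |v₂ − v_p| = 5.360 km/s.
Total Δv = Δv₁ + Δv₂ = 9.092 km/s.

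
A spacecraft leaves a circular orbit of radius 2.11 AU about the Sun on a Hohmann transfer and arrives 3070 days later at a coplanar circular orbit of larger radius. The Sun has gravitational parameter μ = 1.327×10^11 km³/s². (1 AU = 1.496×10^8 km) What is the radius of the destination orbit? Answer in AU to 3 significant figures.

r₂ = 11.0 AU

In km: r₁ = 2.11 × 1.496×10^8 = 3.15656×10^8 km.
Transfer time t = 3070 days = 2.65248×10^8 s, and t = π√(a_t³/μ).
So a_t = (μ t²/π²)^(1/3) = (1.327×10^11 × (2.65248×10^8)² / π²)^(1/3) = 9.8165×10^8 km.
Since a_t = (r₁ + r₂)/2, r₂ = 2a_t − r₁ = 2×9.8165×10^8 − 3.15656×10^8 = 1.647644×10^9 km.
In AU: r₂ = 1.647644×10^9 / 1.496×10^8 = 11.0 AU.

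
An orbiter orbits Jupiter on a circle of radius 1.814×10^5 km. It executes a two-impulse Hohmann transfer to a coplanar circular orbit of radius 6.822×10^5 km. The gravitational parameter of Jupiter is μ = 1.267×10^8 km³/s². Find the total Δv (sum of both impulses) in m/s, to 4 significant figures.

Δv = 11590 m/s

Transfer-ellipse semi-major axis a_t = (r₁ + r₂)/2 = (1.814×10^5 + 6.822×10^5)/2 = 4.318×10^5 km.
Circular speed at r₁: v₁ = √(μ/r₁) = √(1.267×10^8/1.814×10^5) = 26.4283 km/s.
Transfer-orbit speed at r₁ (vis-viva equation): v_p = √[μ(2/r₁ − 1/a_t)] = 33.2188 km/s.
First burn Δv₁ = |v_p − v₁| = 6.7905 km/s.
Circular speed at r₂: v₂ = √(μ/r₂) = 13.628 km/s.
Transfer-orbit speed at r₂: v_a = √[μ(2/r₂ − 1/a_t)] = 8.8330 km/s.
Second burn Δv₂ = |v₂ − v_a| = 4.7950 km/s.
Δv = Δv₁ + Δv₂ = 6.7905 + 4.7950 = 11.59 km/s.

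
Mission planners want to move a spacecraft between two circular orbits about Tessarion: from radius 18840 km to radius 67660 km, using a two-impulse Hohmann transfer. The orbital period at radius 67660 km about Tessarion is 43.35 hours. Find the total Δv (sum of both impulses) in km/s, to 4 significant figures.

From Kepler's third law T² = 4π²r³/μ at r = 67660 km, T = 43.35 hours = 43.35 × 3600 s = 1.5606×10^5 s: μ = 4π²r³/T² = 5.02080×10^5 km³/s².
Transfer-ellipse semi-major axis a_t = (r₁ + r₂)/2 = (18840 + 67660)/2 = 43250 km.
At r₁ the circular-orbit speed is v₁ = √(μ/r₁) = 5.1623 km/s.
Transfer-orbit speed at r₁ (vis-viva): v_p = √[μ(2/r₁ − 1/a_t)] = 6.4568 km/s.
First burn Δv₁ = |v_p − v₁| = 1.2945 km/s.
At r₂, v₂ = √(μ/r₂) = 2.72408 km/s.
Transfer-orbit speed at r₂: v_a = √[μ(2/r₂ − 1/a_t)] = 1.79791 km/s.
Second burn Δv₂ = |v₂ − v_a| = 0.92617 km/s.
Total Δv = Δv₁ + Δv₂ = 2.221 km/s.

Δv = 2.221 km/s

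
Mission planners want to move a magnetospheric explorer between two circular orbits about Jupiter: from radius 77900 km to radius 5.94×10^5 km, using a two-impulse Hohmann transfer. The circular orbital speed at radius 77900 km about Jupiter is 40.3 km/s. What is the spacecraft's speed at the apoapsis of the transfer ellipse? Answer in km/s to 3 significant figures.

From the circular-orbit relation v² = μ/r at r = 77900 km: μ = v²r = (40.3)² × 77900 = 1.26517×10^8 km³/s².
Transfer-ellipse semi-major axis a_t = (r₁ + r₂)/2 = (77900 + 5.940×10^5)/2 = 3.3595×10^5 km.
The apoapsis of the transfer ellipse is at r = 5.940×10^5 km.
Vis-viva: v = √[μ(2/r − 1/a_t)] = √[1.26517×10^8 × (2/5.940×10^5 − 1/3.3595×10^5)] = 7.028 km/s.

v = 7.03 km/s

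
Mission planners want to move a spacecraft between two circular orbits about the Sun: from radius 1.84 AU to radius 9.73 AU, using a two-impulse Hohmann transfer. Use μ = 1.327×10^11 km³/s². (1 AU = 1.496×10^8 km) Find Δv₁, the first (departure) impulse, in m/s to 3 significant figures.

In km: r₁ = 1.84 × 1.496×10^8 = 2.75264×10^8 km; r₂ = 9.73 × 1.496×10^8 = 1.455608×10^9 km.
The Hohmann ellipse has a_t = (r₁ + r₂)/2 = 8.65436×10^8 km.
Circular speed at r = 2.75264×10^8 km: v_c = √(μ/r) = 21.956 km/s.
Vis-viva on the transfer ellipse at r = 2.75264×10^8 km gives v_t = √[μ(2/r − 1/a_t)] = 28.475 km/s.
Δv₁ = |v_t − v_c| = |28.475 − 21.956| = 6.519 km/s.

Δv₁ = 6520 m/s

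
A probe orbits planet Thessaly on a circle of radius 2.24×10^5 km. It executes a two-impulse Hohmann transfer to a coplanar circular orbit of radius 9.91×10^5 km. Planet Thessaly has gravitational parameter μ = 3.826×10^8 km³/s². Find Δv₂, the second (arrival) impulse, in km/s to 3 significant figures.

Δv₂ = 7.72 km/s

The Hohmann ellipse has a_t = (r₁ + r₂)/2 = 6.075×10^5 km.
Circular speed at r = 9.910×10^5 km: v_c = √(μ/r) = 19.649 km/s.
Transfer-orbit speed at the same r (vis-viva, a = a_t): v_t = √[μ(2/r − 1/a_t)] = 11.931 km/s.
Δv₂ = |v_t − v_c| = |11.931 − 19.649| = 7.718 km/s.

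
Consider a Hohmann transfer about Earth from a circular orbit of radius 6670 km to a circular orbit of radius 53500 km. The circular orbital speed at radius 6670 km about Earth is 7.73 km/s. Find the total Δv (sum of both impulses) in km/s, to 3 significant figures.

From the circular-orbit relation v² = μ/r at r = 6670 km: μ = v²r = (7.73)² × 6670 = 3.98552×10^5 km³/s².
Semi-major axis of the transfer orbit: a_t = (6670 + 53500)/2 = 30085 km.
At r₁ the circular-orbit speed is v₁ = √(μ/r₁) = 7.7300 km/s.
On the transfer ellipse at r₁, vis-viva equation gives v_p = √[μ(2/r₁ − 1/a_t)] = 10.308 km/s.
First burn Δv₁ = |v_p − v₁| = 2.578 km/s.
At r₂, v₂ = √(μ/r₂) = 2.729 km/s.
Transfer-orbit speed at r₂: v_a = √[μ(2/r₂ − 1/a_t)] = 1.285 km/s.
Second burn Δv₂ = |v₂ − v_a| = 1.444 km/s.
Total Δv = Δv₁ + Δv₂ = 4.022 km/s.

Δv = 4.02 km/s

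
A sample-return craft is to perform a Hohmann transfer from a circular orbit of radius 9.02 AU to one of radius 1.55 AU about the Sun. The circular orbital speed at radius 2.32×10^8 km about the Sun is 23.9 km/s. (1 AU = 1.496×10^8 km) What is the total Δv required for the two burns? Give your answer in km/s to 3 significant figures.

Δv = 11.9 km/s

From the circular-orbit relation v² = μ/r at r = 2.32×10^8 km: μ = v²r = (23.9)² × 2.32×10^8 = 1.32521×10^11 km³/s².
In km: r₁ = 9.02 × 1.496×10^8 = 1.349392×10^9 km; r₂ = 1.55 × 1.496×10^8 = 2.3188×10^8 km.
The Hohmann ellipse has a_t = (r₁ + r₂)/2 = 7.90636×10^8 km.
Circular speed at r₁: v₁ = √(μ/r₁) = √(1.32521×10^11/1.349392×10^9) = 9.910 km/s.
Transfer-orbit speed at r₁ (vis-viva equation): v_a = √[μ(2/r₁ − 1/a_t)] = 5.367 km/s.
First burn Δv₁ = |v_a − v₁| = 4.543 km/s.
At r₂, v₂ = √(μ/r₂) = 23.906 km/s.
Transfer-orbit speed at r₂: v_p = √[μ(2/r₂ − 1/a_t)] = 31.231 km/s.
Second burn Δv₂ = |v₂ − v_p| = 7.325 km/s.
Total Δv = Δv₁ + Δv₂ = 11.87 km/s.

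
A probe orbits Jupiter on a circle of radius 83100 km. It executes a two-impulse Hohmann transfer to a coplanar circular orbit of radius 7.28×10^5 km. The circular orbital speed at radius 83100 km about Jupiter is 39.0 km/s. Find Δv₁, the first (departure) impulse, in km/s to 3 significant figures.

Δv₁ = 13.3 km/s

From the circular-orbit relation v² = μ/r at r = 83100 km: μ = v²r = (39.0)² × 83100 = 1.26395×10^8 km³/s².
Semi-major axis of the transfer orbit: a_t = (83100 + 7.280×10^5)/2 = 4.0555×10^5 km.
On the circular orbit at r = 83100 km, v_c = √(μ/r) = 39.00 km/s.
Transfer-orbit speed at the same r (vis-viva, a = a_t): v_t = √[μ(2/r − 1/a_t)] = 52.25 km/s.
Δv₁ = |v_t − v_c| = |52.25 − 39.00| = 13.25 km/s.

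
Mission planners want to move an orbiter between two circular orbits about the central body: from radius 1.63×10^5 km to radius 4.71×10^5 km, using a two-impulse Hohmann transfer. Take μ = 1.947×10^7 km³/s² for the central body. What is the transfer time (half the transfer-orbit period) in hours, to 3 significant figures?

Transfer-ellipse semi-major axis a_t = (r₁ + r₂)/2 = (1.630×10^5 + 4.710×10^5)/2 = 3.170×10^5 km.
By Kepler's third law the transfer-orbit period is T = 2π√(a_t³/μ), so t = T/2 = 1.271×10^5 s.
Converting: 1.271×10^5 s ÷ 3600 s/hour = 35.3 hours.

t = 35.3 hours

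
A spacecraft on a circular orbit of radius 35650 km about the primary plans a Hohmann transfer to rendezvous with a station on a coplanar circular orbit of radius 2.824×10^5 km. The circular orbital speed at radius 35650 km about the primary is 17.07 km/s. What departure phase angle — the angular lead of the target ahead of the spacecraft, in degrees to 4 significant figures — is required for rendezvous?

φ = 103.9°

From the circular-orbit relation v² = μ/r at r = 35650 km: μ = v²r = (17.07)² × 35650 = 1.03879×10^7 km³/s².
Transfer-ellipse semi-major axis a_t = (r₁ + r₂)/2 = (35650 + 2.824×10^5)/2 = 1.59025×10^5 km.
The half-period of the transfer ellipse is t = π√(a_t³/μ) = 61813.7 s.
Target angular speed ω₂ = √(μ/r₂³) = 2.14766×10^-5 rad/s.
Angle swept by the target during transfer: ω₂·t = 1.32755 rad = 76.06°.
Arrival is 180° from departure on the ellipse, so φ = 180° − 76.06° = 103.9°.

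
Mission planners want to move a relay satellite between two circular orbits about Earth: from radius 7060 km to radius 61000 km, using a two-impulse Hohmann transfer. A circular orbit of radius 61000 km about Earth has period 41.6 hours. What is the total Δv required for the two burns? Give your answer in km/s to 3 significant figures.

From Kepler's third law T² = 4π²r³/μ at r = 61000 km, T = 41.6 hours = 41.6 × 3600 s = 1.4976×10^5 s: μ = 4π²r³/T² = 3.99538×10^5 km³/s².
The Hohmann ellipse has a_t = (r₁ + r₂)/2 = 34030 km.
At r₁ the circular-orbit speed is v₁ = √(μ/r₁) = 7.5227 km/s.
On the transfer ellipse at r₁, v² = μ(2/r − 1/a) gives v_p = √[μ(2/r₁ − 1/a_t)] = 10.072 km/s.
First burn Δv₁ = |v_p − v₁| = 2.549 km/s.
At r₂, v₂ = √(μ/r₂) = 2.5593 km/s.
Transfer-orbit speed at r₂: v_a = √[μ(2/r₂ − 1/a_t)] = 1.1657 km/s.
Second burn Δv₂ = |v₂ − v_a| = 1.394 km/s.
Total Δv = Δv₁ + Δv₂ = 3.943 km/s.

Δv = 3.94 km/s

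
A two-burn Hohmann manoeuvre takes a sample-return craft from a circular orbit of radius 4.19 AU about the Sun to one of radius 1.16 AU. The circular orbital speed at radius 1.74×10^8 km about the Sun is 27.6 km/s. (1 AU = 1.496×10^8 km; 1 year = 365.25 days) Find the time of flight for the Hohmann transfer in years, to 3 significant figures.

From the circular-orbit relation v² = μ/r at r = 1.74×10^8 km: μ = v²r = (27.6)² × 1.74×10^8 = 1.32546×10^11 km³/s².
In km: r₁ = 4.19 × 1.496×10^8 = 6.26824×10^8 km; r₂ = 1.16 × 1.496×10^8 = 1.73536×10^8 km.
The Hohmann ellipse has a_t = (r₁ + r₂)/2 = 4.0018×10^8 km.
Transfer time t = π√(a_t³/μ) = π√((4.0018×10^8)³ / 1.32546×10^11) = 6.908×10^7 s.
Converting: 6.908×10^7 s ÷ 3.15576×10^7 s/year (365.25 × 86400) = 2.19 years.

t = 2.19 years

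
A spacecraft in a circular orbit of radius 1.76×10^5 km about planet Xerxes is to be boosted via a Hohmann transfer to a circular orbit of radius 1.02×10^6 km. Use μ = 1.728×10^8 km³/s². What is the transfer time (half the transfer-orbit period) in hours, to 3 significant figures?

t = 30.7 hours

Transfer-ellipse semi-major axis a_t = (r₁ + r₂)/2 = (1.760×10^5 + 1.020×10^6)/2 = 5.980×10^5 km.
By Kepler's third law the transfer-orbit period is T = 2π√(a_t³/μ), so t = T/2 = 1.105×10^5 s.
Converting: 1.105×10^5 s ÷ 3600 s/hour = 30.7 hours.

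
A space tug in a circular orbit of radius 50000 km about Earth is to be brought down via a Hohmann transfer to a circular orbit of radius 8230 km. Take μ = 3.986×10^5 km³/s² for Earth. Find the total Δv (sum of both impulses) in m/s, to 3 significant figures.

Semi-major axis of the transfer orbit: a_t = (50000 + 8230)/2 = 29115 km.
At r₁ the circular-orbit speed is v₁ = √(μ/r₁) = 2.823 km/s.
On the transfer ellipse at r₁, vis-viva equation gives v_a = √[μ(2/r₁ − 1/a_t)] = 1.501 km/s.
First burn Δv₁ = |v_a − v₁| = 1.322 km/s.
At r₂, v₂ = √(μ/r₂) = 6.959 km/s.
Transfer-orbit speed at r₂: v_p = √[μ(2/r₂ − 1/a_t)] = 9.120 km/s.
Second burn Δv₂ = |v₂ − v_p| = 2.161 km/s.
Total Δv = Δv₁ + Δv₂ = 3.483 km/s.

Δv = 3480 m/s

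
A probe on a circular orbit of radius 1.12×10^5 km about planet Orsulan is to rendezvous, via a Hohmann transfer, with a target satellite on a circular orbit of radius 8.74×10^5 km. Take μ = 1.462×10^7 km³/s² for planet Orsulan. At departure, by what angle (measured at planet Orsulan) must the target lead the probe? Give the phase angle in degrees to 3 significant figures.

The Hohmann ellipse has a_t = (r₁ + r₂)/2 = 4.930×10^5 km.
Transfer time t = π√(a_t³/μ) = 2.844×10^5 s.
Target angular speed ω₂ = √(μ/r₂³) = 4.680×10^-6 rad/s.
Angle swept by the target during transfer: ω₂·t = 1.331 rad = 76.26°.
Arrival is 180° from departure on the ellipse, so φ = 180° − 76.26° = 104°.

φ = 104°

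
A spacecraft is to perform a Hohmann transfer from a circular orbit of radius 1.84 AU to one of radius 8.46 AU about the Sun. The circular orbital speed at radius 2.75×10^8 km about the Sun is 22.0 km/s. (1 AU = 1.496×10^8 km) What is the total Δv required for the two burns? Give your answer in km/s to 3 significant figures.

From the circular-orbit relation v² = μ/r at r = 2.75×10^8 km: μ = v²r = (22.0)² × 2.75×10^8 = 1.33100×10^11 km³/s².
In km: r₁ = 1.84 × 1.496×10^8 = 2.75264×10^8 km; r₂ = 8.46 × 1.496×10^8 = 1.265616×10^9 km.
The Hohmann ellipse has a_t = (r₁ + r₂)/2 = 7.7044×10^8 km.
Circular speed at r₁: v₁ = √(μ/r₁) = √(1.33100×10^11/2.75264×10^8) = 21.9894 km/s.
Transfer-orbit speed at r₁ (vis-viva equation): v_p = √[μ(2/r₁ − 1/a_t)] = 28.1836 km/s.
First burn Δv₁ = |v_p − v₁| = 6.194 km/s.
At r₂, v₂ = √(μ/r₂) = 10.255 km/s.
Transfer-orbit speed at r₂: v_a = √[μ(2/r₂ − 1/a_t)] = 6.1298 km/s.
Second burn Δv₂ = |v₂ − v_a| = 4.125 km/s.
Δv = Δv₁ + Δv₂ = 6.194 + 4.125 = 10.32 km/s.

Δv = 10.3 km/s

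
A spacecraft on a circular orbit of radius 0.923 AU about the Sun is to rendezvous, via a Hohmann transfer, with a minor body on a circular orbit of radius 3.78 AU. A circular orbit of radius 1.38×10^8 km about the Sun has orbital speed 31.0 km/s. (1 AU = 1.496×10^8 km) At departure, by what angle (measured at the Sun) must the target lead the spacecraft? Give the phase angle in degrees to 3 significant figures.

φ = 91.7°

From the circular-orbit relation v² = μ/r at r = 1.38×10^8 km: μ = v²r = (31.0)² × 1.38×10^8 = 1.32618×10^11 km³/s².
In km: r₁ = 0.923 × 1.496×10^8 = 1.380808×10^8 km; r₂ = 3.78 × 1.496×10^8 = 5.65488×10^8 km.
Semi-major axis of the transfer orbit: a_t = (1.380808×10^8 + 5.65488×10^8)/2 = 3.517844×10^8 km.
The half-period of the transfer ellipse is t = π√(a_t³/μ) = 5.6920×10^7 s.
Target angular speed ω₂ = √(μ/r₂³) = 2.7081×10^-8 rad/s.
Angle swept by the target during transfer: ω₂·t = 1.5415 rad = 88.32°.
Arrival is 180° from departure on the ellipse, so φ = 180° − 88.32° = 91.7°.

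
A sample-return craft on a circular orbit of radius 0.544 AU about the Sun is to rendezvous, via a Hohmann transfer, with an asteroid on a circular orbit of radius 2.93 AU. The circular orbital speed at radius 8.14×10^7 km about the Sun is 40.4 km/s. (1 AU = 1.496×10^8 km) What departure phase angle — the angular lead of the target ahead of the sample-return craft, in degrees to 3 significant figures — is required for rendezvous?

φ = 97.8°

From the circular-orbit relation v² = μ/r at r = 8.14×10^7 km: μ = v²r = (40.4)² × 8.14×10^7 = 1.32858×10^11 km³/s².
In km: r₁ = 0.544 × 1.496×10^8 = 8.13824×10^7 km; r₂ = 2.93 × 1.496×10^8 = 4.38328×10^8 km.
Semi-major axis of the transfer orbit: a_t = (8.13824×10^7 + 4.38328×10^8)/2 = 2.598552×10^8 km.
The half-period of the transfer ellipse is t = π√(a_t³/μ) = 3.610×10^7 s.
The target's mean motion on its circular orbit is ω₂ = √(μ/r₂³) = 3.972×10^-8 rad/s.
Angle swept by the target during transfer: ω₂·t = 1.434 rad = 82.16°.
The sample-return craft traverses 180° on the transfer ellipse, so the target must lead by 180° − 82.16° = 97.8°.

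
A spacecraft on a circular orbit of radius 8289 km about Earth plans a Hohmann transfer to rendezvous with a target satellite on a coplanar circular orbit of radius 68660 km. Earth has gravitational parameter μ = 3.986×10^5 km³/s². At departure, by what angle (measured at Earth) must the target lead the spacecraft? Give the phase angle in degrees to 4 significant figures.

The Hohmann ellipse has a_t = (r₁ + r₂)/2 = 38474.5 km.
Transfer time t = π√(a_t³/μ) = 37552.66 s.
Target angular speed ω₂ = √(μ/r₂³) = 3.509239×10^-5 rad/s.
Angle swept by the target during transfer: ω₂·t = 1.317813 rad = 75.51°.
The spacecraft traverses 180° on the transfer ellipse, so the target must lead by 180° − 75.51° = 104.5°.

φ = 104.5°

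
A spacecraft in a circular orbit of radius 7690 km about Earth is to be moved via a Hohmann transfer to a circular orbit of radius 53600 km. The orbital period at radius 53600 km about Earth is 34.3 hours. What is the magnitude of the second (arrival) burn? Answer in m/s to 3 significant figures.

From Kepler's third law T² = 4π²r³/μ at r = 53600 km, T = 34.3 hours = 34.3 × 3600 s = 1.2348×10^5 s: μ = 4π²r³/T² = 3.98713×10^5 km³/s².
The Hohmann ellipse has a_t = (r₁ + r₂)/2 = 30645 km.
On the circular orbit at r = 53600 km, v_c = √(μ/r) = 2.727 km/s.
Transfer-orbit speed at the same r (vis-viva, a = a_t): v_t = √[μ(2/r − 1/a_t)] = 1.366 km/s.
Δv₂ = |v_t − v_c| = |1.366 − 2.727| = 1.361 km/s.

Δv₂ = 1360 m/s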